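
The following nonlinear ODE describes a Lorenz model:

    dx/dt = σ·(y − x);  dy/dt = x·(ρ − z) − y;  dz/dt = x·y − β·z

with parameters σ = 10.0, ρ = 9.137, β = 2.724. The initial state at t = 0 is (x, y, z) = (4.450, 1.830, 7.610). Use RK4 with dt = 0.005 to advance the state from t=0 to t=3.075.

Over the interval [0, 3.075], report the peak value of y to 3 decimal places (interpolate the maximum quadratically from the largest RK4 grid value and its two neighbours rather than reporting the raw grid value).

max y = 6.487

t=0.000: state=(4.450, 1.830, 7.610)
step 1 (dt=0.005): k1=(-26.200, 4.965, -12.586), k2=(-25.421, 4.991, -12.566), k3=(-25.440, 4.993, -12.562), k4=(-24.678, 5.017, -12.540); state += dt/6·(k1+2k2+2k3+k4)
t=0.005: state=(4.323, 1.855, 7.547)
t=0.010: state=(4.203, 1.880, 7.485)
t=0.015: state=(4.090, 1.906, 7.422)
continuing one RK4 step at a time; state shown every 20 steps (Δt=0.1):
t=0.100: state=(2.987, 2.364, 6.438)
t=0.200: state=(2.818, 2.994, 5.568)
t=0.300: state=(3.215, 3.799, 5.132)
t=0.400: state=(3.941, 4.790, 5.260)
t=0.500: state=(4.858, 5.804, 6.072)
t=0.600: state=(5.723, 6.441, 7.516)
t=0.700: state=(6.163, 6.276, 9.103)
t=0.800: state=(5.927, 5.374, 10.052)
t=0.900: state=(5.189, 4.347, 10.009)
t=1.000: state=(4.389, 3.686, 9.277)
t=1.100: state=(3.842, 3.463, 8.328)
t=1.200: state=(3.630, 3.576, 7.476)
t=1.300: state=(3.715, 3.926, 6.890)
t=1.400: state=(4.029, 4.432, 6.662)
t=1.500: state=(4.490, 4.990, 6.838)
t=1.600: state=(4.981, 5.436, 7.388)
t=1.700: state=(5.345, 5.592, 8.147)
t=1.800: state=(5.442, 5.383, 8.819)
t=1.900: state=(5.245, 4.933, 9.137)
t=2.000: state=(4.873, 4.473, 9.034)
t=2.100: state=(4.500, 4.174, 8.639)
t=2.200: state=(4.251, 4.086, 8.147)
t=2.300: state=(4.174, 4.184, 7.719)
t=2.400: state=(4.260, 4.413, 7.460)
t=2.500: state=(4.462, 4.704, 7.423)
t=2.600: state=(4.717, 4.972, 7.604)
t=2.700: state=(4.944, 5.130, 7.938)
t=2.800: state=(5.068, 5.123, 8.304)
t=2.900: state=(5.051, 4.967, 8.566)
t=3.000: state=(4.915, 4.739, 8.641)
t=3.075: state=(4.774, 4.580, 8.574)
largest grid value and its neighbours: y(0.625)=6.48485, y(0.630)=6.48684, y(0.635)=6.48655
parabola through these three points peaks at t≈0.632 with y≈6.48700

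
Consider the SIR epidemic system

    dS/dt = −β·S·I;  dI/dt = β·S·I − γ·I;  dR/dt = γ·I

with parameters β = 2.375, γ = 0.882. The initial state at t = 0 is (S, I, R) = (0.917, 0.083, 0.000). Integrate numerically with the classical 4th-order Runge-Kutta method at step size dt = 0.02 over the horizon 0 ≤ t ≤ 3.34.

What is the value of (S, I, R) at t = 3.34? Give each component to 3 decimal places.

t=0.000: state=(0.917, 0.083, 0.000)
step 1 (dt=0.02): k1=(-0.181, 0.108, 0.073), k2=(-0.183, 0.109, 0.074), k3=(-0.183, 0.109, 0.074), k4=(-0.185, 0.110, 0.075); state += dt/6·(k1+2k2+2k3+k4)
t=0.020: state=(0.913, 0.085, 0.001)
t=0.040: state=(0.910, 0.087, 0.003)
t=0.060: state=(0.906, 0.090, 0.005)
continuing one RK4 step at a time; state shown every 10 steps (Δt=0.2):
t=0.200: state=(0.877, 0.107, 0.017)
t=0.400: state=(0.828, 0.134, 0.038)
t=0.600: state=(0.772, 0.164, 0.064)
t=0.800: state=(0.708, 0.196, 0.096)
t=1.000: state=(0.641, 0.226, 0.133)
t=1.200: state=(0.572, 0.253, 0.175)
t=1.400: state=(0.504, 0.274, 0.222)
t=1.600: state=(0.441, 0.287, 0.271)
t=1.800: state=(0.385, 0.293, 0.323)
t=2.000: state=(0.335, 0.291, 0.374)
t=2.200: state=(0.292, 0.283, 0.425)
t=2.400: state=(0.256, 0.270, 0.474)
t=2.600: state=(0.226, 0.254, 0.520)
t=2.800: state=(0.201, 0.235, 0.563)
t=3.000: state=(0.181, 0.216, 0.603)
t=3.200: state=(0.164, 0.197, 0.640)
t=3.340: state=(0.154, 0.183, 0.663)

(S, I, R) = (0.154, 0.183, 0.663)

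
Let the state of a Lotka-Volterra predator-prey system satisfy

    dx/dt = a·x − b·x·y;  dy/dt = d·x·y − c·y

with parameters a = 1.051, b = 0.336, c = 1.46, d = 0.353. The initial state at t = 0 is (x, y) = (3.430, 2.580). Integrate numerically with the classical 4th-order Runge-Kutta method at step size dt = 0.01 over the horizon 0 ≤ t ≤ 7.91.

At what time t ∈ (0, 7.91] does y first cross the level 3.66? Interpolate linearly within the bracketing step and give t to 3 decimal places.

t = 2.500

t=0.000: state=(3.430, 2.580)
step 1 (dt=0.01): k1=(0.632, -0.643), k2=(0.636, -0.639), k3=(0.636, -0.639), k4=(0.640, -0.636); state += dt/6·(k1+2k2+2k3+k4)
t=0.010: state=(3.436, 2.574)
t=0.020: state=(3.443, 2.567)
t=0.030: state=(3.449, 2.561)
continuing one RK4 step at a time; state shown every 50 steps (Δt=0.5):
t=0.500: state=(3.843, 2.356)
t=1.000: state=(4.393, 2.346)
t=1.500: state=(4.931, 2.578)
t=2.000: state=(5.210, 3.058)
t=2.490: state=(5.020, 3.649)
next step: t=2.500: state=(5.011, 3.660) — y has crossed 3.66
linear interpolation between t=2.490 (3.64871) and t=2.500 (3.66005) → t≈2.500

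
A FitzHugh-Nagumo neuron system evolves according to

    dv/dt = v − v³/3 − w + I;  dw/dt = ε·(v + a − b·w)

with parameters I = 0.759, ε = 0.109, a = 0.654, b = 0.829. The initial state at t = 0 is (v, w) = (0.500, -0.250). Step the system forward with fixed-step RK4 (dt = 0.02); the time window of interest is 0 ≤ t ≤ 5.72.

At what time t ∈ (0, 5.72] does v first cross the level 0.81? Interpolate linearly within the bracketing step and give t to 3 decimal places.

t = 0.200

t=0.000: state=(0.500, -0.250)
step 1 (dt=0.02): k1=(1.467, 0.148), k2=(1.477, 0.150), k3=(1.477, 0.150), k4=(1.486, 0.151); state += dt/6·(k1+2k2+2k3+k4)
t=0.020: state=(0.530, -0.247)
t=0.040: state=(0.559, -0.244)
t=0.060: state=(0.590, -0.241)
continuing one RK4 step at a time; state shown every 10 steps (Δt=0.2):
t=0.200: state=(0.810, -0.217)
next step: t=0.220: state=(0.842, -0.214) — v has crossed 0.81
linear interpolation between t=0.200 (0.80955) and t=0.220 (0.84180) → t≈0.200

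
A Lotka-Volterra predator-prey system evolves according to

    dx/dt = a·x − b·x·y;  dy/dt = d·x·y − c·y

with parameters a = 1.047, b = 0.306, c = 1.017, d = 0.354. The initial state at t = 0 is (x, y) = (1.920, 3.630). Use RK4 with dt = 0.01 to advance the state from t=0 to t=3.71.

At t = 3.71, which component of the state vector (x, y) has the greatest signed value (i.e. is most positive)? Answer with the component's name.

largest component: x

t=0.000: state=(1.920, 3.630)
step 1 (dt=0.01): k1=(-0.122, -1.224), k2=(-0.119, -1.223), k3=(-0.119, -1.223), k4=(-0.115, -1.222); state += dt/6·(k1+2k2+2k3+k4)
t=0.010: state=(1.919, 3.618)
t=0.020: state=(1.918, 3.606)
t=0.030: state=(1.917, 3.593)
continuing one RK4 step at a time; state shown every 20 steps (Δt=0.2):
t=0.200: state=(1.910, 3.391)
t=0.400: state=(1.926, 3.169)
t=0.600: state=(1.969, 2.968)
t=0.800: state=(2.035, 2.790)
t=1.000: state=(2.126, 2.637)
t=1.200: state=(2.239, 2.511)
t=1.400: state=(2.375, 2.412)
t=1.600: state=(2.532, 2.342)
t=1.800: state=(2.709, 2.300)
t=2.000: state=(2.903, 2.289)
t=2.200: state=(3.110, 2.310)
t=2.400: state=(3.324, 2.367)
t=2.600: state=(3.536, 2.463)
t=2.800: state=(3.734, 2.600)
t=3.000: state=(3.906, 2.780)
t=3.200: state=(4.036, 3.006)
t=3.400: state=(4.107, 3.274)
t=3.600: state=(4.107, 3.574)
t=3.710: state=(4.074, 3.748)
compare at T: x=4.074, y=3.748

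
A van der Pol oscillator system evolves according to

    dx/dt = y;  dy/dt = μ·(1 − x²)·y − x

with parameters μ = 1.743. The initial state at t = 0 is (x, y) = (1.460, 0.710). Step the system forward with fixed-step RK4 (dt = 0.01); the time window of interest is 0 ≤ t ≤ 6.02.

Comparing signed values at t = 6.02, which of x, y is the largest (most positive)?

largest component: y

t=0.000: state=(1.460, 0.710)
step 1 (dt=0.01): k1=(0.710, -2.860), k2=(0.696, -2.848), k3=(0.696, -2.848), k4=(0.682, -2.835); state += dt/6·(k1+2k2+2k3+k4)
t=0.010: state=(1.467, 0.682)
t=0.020: state=(1.474, 0.653)
t=0.030: state=(1.480, 0.625)
continuing one RK4 step at a time; state shown every 20 steps (Δt=0.2):
t=0.200: state=(1.549, 0.210)
t=0.400: state=(1.556, -0.117)
t=0.600: state=(1.511, -0.318)
t=0.800: state=(1.433, -0.455)
t=1.000: state=(1.330, -0.569)
t=1.200: state=(1.205, -0.690)
t=1.400: state=(1.052, -0.843)
t=1.600: state=(0.863, -1.061)
t=1.800: state=(0.620, -1.399)
t=2.000: state=(0.290, -1.943)
t=2.200: state=(-0.176, -2.752)
t=2.400: state=(-0.807, -3.454)
t=2.600: state=(-1.466, -2.848)
t=2.800: state=(-1.874, -1.229)
t=3.000: state=(-2.004, -0.212)
t=3.200: state=(-2.001, 0.174)
t=3.400: state=(-1.950, 0.313)
t=3.600: state=(-1.881, 0.374)
t=3.800: state=(-1.802, 0.413)
t=4.000: state=(-1.715, 0.450)
t=4.200: state=(-1.621, 0.492)
t=4.400: state=(-1.518, 0.542)
t=4.600: state=(-1.403, 0.608)
t=4.800: state=(-1.273, 0.696)
t=5.000: state=(-1.122, 0.821)
t=5.200: state=(-0.941, 1.007)
t=5.400: state=(-0.713, 1.297)
t=5.600: state=(-0.410, 1.768)
t=5.800: state=(0.013, 2.508)
t=6.000: state=(0.602, 3.349)
t=6.020: state=(0.670, 3.407)
compare at T: x=0.670, y=3.407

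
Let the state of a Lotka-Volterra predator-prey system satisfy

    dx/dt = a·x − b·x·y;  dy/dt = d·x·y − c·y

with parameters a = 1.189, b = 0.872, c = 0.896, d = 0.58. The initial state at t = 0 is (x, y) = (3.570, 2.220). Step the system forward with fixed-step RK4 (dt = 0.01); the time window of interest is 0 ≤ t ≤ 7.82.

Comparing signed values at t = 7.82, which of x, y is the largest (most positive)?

t=0.000: state=(3.570, 2.220)
step 1 (dt=0.01): k1=(-2.666, 2.608), k2=(-2.697, 2.606), k3=(-2.697, 2.605), k4=(-2.727, 2.603); state += dt/6·(k1+2k2+2k3+k4)
t=0.010: state=(3.543, 2.246)
t=0.020: state=(3.515, 2.272)
t=0.030: state=(3.487, 2.298)
continuing one RK4 step at a time; state shown every 50 steps (Δt=0.5):
t=0.500: state=(1.931, 3.160)
t=1.000: state=(0.889, 2.973)
t=1.500: state=(0.508, 2.302)
t=2.000: state=(0.389, 1.669)
t=2.500: state=(0.380, 1.190)
t=3.000: state=(0.443, 0.855)
t=3.500: state=(0.583, 0.633)
t=4.000: state=(0.828, 0.494)
t=4.500: state=(1.231, 0.424)
t=5.000: state=(1.861, 0.421)
t=5.500: state=(2.759, 0.523)
t=6.000: state=(3.746, 0.861)
t=6.500: state=(3.947, 1.741)
t=7.000: state=(2.549, 2.932)
t=7.500: state=(1.174, 3.147)
t=7.820: state=(0.745, 2.810)
compare at T: x=0.745, y=2.810

largest component: y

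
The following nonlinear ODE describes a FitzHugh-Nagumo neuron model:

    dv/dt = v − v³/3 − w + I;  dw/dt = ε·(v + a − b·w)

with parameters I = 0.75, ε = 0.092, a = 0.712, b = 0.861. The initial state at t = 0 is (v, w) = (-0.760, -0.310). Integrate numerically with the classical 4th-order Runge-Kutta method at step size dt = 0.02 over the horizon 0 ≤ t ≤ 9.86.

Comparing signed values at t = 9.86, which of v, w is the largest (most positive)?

t=0.000: state=(-0.760, -0.310)
step 1 (dt=0.02): k1=(0.446, 0.020), k2=(0.448, 0.021), k3=(0.448, 0.021), k4=(0.450, 0.021); state += dt/6·(k1+2k2+2k3+k4)
t=0.020: state=(-0.751, -0.310)
t=0.040: state=(-0.742, -0.309)
t=0.060: state=(-0.733, -0.309)
continuing one RK4 step at a time; state shown every 25 steps (Δt=0.5):
t=0.500: state=(-0.508, -0.295)
t=1.000: state=(-0.155, -0.267)
t=1.500: state=(0.390, -0.220)
t=2.000: state=(1.145, -0.145)
t=2.500: state=(1.745, -0.040)
t=3.000: state=(1.949, 0.078)
t=3.500: state=(1.971, 0.196)
t=4.000: state=(1.945, 0.309)
t=4.500: state=(1.909, 0.416)
t=5.000: state=(1.870, 0.517)
t=5.500: state=(1.831, 0.612)
t=6.000: state=(1.792, 0.702)
t=6.500: state=(1.753, 0.787)
t=7.000: state=(1.713, 0.867)
t=7.500: state=(1.673, 0.942)
t=8.000: state=(1.633, 1.012)
t=8.500: state=(1.593, 1.077)
t=9.000: state=(1.552, 1.139)
t=9.500: state=(1.510, 1.196)
t=9.860: state=(1.480, 1.234)
compare at T: v=1.480, w=1.234

largest component: v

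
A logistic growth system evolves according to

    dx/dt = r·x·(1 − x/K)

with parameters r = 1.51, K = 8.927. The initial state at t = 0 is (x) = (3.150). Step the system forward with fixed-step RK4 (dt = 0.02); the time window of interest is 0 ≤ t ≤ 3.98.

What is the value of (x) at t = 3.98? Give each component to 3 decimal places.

(x) = (8.887)

t=0.000: state=(3.150)
step 1 (dt=0.02): k1=(3.078), k2=(3.092), k3=(3.092), k4=(3.105); state += dt/6·(k1+2k2+2k3+k4)
t=0.020: state=(3.212)
t=0.040: state=(3.274)
t=0.060: state=(3.337)
continuing one RK4 step at a time; state shown every 10 steps (Δt=0.2):
t=0.200: state=(3.789)
t=0.400: state=(4.458)
t=0.600: state=(5.127)
t=0.800: state=(5.767)
t=1.000: state=(6.353)
t=1.200: state=(6.869)
t=1.400: state=(7.308)
t=1.600: state=(7.671)
t=1.800: state=(7.963)
t=2.000: state=(8.194)
t=2.200: state=(8.373)
t=2.400: state=(8.511)
t=2.600: state=(8.615)
t=2.800: state=(8.694)
t=3.000: state=(8.754)
t=3.200: state=(8.798)
t=3.400: state=(8.832)
t=3.600: state=(8.856)
t=3.800: state=(8.875)
t=3.980: state=(8.887)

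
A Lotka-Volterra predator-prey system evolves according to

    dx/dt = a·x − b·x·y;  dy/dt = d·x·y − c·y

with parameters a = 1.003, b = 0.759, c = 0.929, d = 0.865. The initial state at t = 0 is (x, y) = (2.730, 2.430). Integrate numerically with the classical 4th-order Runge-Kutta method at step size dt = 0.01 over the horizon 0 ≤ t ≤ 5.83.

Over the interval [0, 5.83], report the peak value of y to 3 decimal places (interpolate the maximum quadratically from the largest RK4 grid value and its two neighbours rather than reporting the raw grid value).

t=0.000: state=(2.730, 2.430)
step 1 (dt=0.01): k1=(-2.297, 3.481), k2=(-2.323, 3.481), k3=(-2.323, 3.481), k4=(-2.349, 3.481); state += dt/6·(k1+2k2+2k3+k4)
t=0.010: state=(2.707, 2.465)
t=0.020: state=(2.683, 2.500)
t=0.030: state=(2.659, 2.534)
continuing one RK4 step at a time; state shown every 20 steps (Δt=0.2):
t=0.200: state=(2.191, 3.095)
t=0.400: state=(1.609, 3.568)
t=0.600: state=(1.125, 3.746)
t=0.800: state=(0.781, 3.661)
t=1.000: state=(0.557, 3.409)
t=1.200: state=(0.416, 3.077)
t=1.400: state=(0.328, 2.723)
t=1.600: state=(0.272, 2.381)
t=1.800: state=(0.237, 2.066)
t=2.000: state=(0.216, 1.784)
t=2.200: state=(0.206, 1.536)
t=2.400: state=(0.202, 1.321)
t=2.600: state=(0.205, 1.137)
t=2.800: state=(0.214, 0.979)
t=3.000: state=(0.228, 0.844)
t=3.200: state=(0.247, 0.731)
t=3.400: state=(0.272, 0.634)
t=3.600: state=(0.304, 0.554)
t=3.800: state=(0.343, 0.486)
t=4.000: state=(0.392, 0.430)
t=4.200: state=(0.450, 0.384)
t=4.400: state=(0.520, 0.347)
t=4.600: state=(0.604, 0.317)
t=4.800: state=(0.705, 0.295)
t=5.000: state=(0.825, 0.280)
t=5.200: state=(0.967, 0.271)
t=5.400: state=(1.135, 0.270)
t=5.600: state=(1.330, 0.277)
t=5.800: state=(1.557, 0.296)
t=5.830: state=(1.594, 0.299)
largest grid value and its neighbours: y(0.620)=3.74799, y(0.630)=3.74799, y(0.640)=3.74736
parabola through these three points peaks at t≈0.625 with y≈3.74807

max y = 3.748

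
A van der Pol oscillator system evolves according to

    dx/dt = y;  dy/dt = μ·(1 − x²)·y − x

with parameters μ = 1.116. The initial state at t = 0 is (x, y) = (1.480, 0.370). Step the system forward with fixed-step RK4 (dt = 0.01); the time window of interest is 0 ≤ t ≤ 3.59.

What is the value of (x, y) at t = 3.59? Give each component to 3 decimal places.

(x, y) = (-1.791, 0.535)

t=0.000: state=(1.480, 0.370)
step 1 (dt=0.01): k1=(0.370, -1.972), k2=(0.360, -1.962), k3=(0.360, -1.962), k4=(0.350, -1.953); state += dt/6·(k1+2k2+2k3+k4)
t=0.010: state=(1.484, 0.350)
t=0.020: state=(1.487, 0.331)
t=0.030: state=(1.490, 0.312)
continuing one RK4 step at a time; state shown every 20 steps (Δt=0.2):
t=0.200: state=(1.517, 0.017)
t=0.400: state=(1.493, -0.250)
t=0.600: state=(1.422, -0.453)
t=0.800: state=(1.314, -0.622)
t=1.000: state=(1.173, -0.785)
t=1.200: state=(0.998, -0.968)
t=1.400: state=(0.783, -1.195)
t=1.600: state=(0.515, -1.497)
t=1.800: state=(0.178, -1.896)
t=2.000: state=(-0.248, -2.357)
t=2.200: state=(-0.756, -2.670)
t=2.400: state=(-1.278, -2.433)
t=2.600: state=(-1.686, -1.582)
t=2.800: state=(-1.908, -0.668)
t=3.000: state=(-1.975, -0.068)
t=3.200: state=(-1.953, 0.255)
t=3.400: state=(-1.883, 0.430)
t=3.590: state=(-1.791, 0.535)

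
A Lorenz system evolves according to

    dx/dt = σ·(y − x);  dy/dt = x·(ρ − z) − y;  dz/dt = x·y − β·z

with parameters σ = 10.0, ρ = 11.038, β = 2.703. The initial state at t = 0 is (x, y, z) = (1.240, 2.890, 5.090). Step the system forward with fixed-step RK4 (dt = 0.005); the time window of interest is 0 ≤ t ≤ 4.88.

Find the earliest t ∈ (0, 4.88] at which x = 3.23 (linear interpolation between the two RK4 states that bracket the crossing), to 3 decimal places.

t=0.000: state=(1.240, 2.890, 5.090)
step 1 (dt=0.005): k1=(16.500, 4.486, -10.175), k2=(16.200, 4.752, -9.972), k3=(16.214, 4.746, -9.975), k4=(15.927, 5.010, -9.774); state += dt/6·(k1+2k2+2k3+k4)
t=0.005: state=(1.321, 2.914, 5.040)
t=0.010: state=(1.399, 2.940, 4.992)
t=0.015: state=(1.475, 2.969, 4.946)
t=0.150: state=(3.207, 4.541, 4.462)
next step: t=0.155: state=(3.274, 4.624, 4.476) — x has crossed 3.23
linear interpolation between t=0.150 (3.20718) and t=0.155 (3.27427) → t≈0.152

t = 0.152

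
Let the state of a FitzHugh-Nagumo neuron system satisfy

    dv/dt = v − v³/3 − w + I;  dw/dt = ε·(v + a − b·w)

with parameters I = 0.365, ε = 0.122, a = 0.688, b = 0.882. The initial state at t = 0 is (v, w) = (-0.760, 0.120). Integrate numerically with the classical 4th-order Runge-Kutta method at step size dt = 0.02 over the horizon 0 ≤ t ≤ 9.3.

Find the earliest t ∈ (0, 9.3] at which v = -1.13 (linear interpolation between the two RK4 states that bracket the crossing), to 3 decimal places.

t = 0.947

t=0.000: state=(-0.760, 0.120)
step 1 (dt=0.02): k1=(-0.369, -0.022), k2=(-0.370, -0.022), k3=(-0.370, -0.022), k4=(-0.371, -0.023); state += dt/6·(k1+2k2+2k3+k4)
t=0.020: state=(-0.767, 0.120)
t=0.040: state=(-0.775, 0.119)
t=0.060: state=(-0.782, 0.119)
continuing one RK4 step at a time; state shown every 25 steps (Δt=0.5):
t=0.500: state=(-0.956, 0.104)
t=0.940: state=(-1.128, 0.080)
next step: t=0.960: state=(-1.135, 0.079) — v has crossed -1.13
linear interpolation between t=0.940 (-1.12754) and t=0.960 (-1.13481) → t≈0.947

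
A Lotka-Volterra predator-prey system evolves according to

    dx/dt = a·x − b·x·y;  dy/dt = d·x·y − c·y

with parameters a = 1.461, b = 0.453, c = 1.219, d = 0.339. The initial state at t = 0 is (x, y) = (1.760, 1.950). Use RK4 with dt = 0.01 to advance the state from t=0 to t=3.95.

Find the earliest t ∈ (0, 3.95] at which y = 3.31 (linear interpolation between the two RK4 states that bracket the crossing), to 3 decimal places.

t = 2.166

t=0.000: state=(1.760, 1.950)
step 1 (dt=0.01): k1=(1.017, -1.214), k2=(1.024, -1.206), k3=(1.024, -1.206), k4=(1.032, -1.199); state += dt/6·(k1+2k2+2k3+k4)
t=0.010: state=(1.770, 1.938)
t=0.020: state=(1.781, 1.926)
t=0.030: state=(1.791, 1.914)
continuing one RK4 step at a time; state shown every 20 steps (Δt=0.2):
t=0.200: state=(1.996, 1.735)
t=0.400: state=(2.302, 1.572)
t=0.600: state=(2.689, 1.458)
t=0.800: state=(3.166, 1.393)
t=1.000: state=(3.742, 1.379)
t=1.200: state=(4.416, 1.424)
t=1.400: state=(5.174, 1.544)
t=1.600: state=(5.970, 1.765)
t=1.800: state=(6.712, 2.128)
t=2.000: state=(7.242, 2.681)
t=2.160: state=(7.377, 3.284)
next step: t=2.170: state=(7.374, 3.326) — y has crossed 3.31
linear interpolation between t=2.160 (3.28371) and t=2.170 (3.32606) → t≈2.166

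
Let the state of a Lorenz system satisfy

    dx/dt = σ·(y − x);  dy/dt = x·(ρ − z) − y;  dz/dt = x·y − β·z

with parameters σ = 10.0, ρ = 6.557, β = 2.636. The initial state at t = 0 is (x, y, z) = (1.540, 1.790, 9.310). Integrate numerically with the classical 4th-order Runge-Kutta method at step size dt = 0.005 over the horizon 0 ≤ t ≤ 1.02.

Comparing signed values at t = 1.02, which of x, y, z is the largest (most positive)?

t=0.000: state=(1.540, 1.790, 9.310)
step 1 (dt=0.005): k1=(2.500, -6.030, -21.785), k2=(2.287, -5.948, -21.653), k3=(2.294, -5.947, -21.655), k4=(2.088, -5.863, -21.525); state += dt/6·(k1+2k2+2k3+k4)
t=0.005: state=(1.551, 1.760, 9.202)
t=0.010: state=(1.561, 1.731, 9.095)
t=0.015: state=(1.569, 1.703, 8.989)
continuing one RK4 step at a time; state shown every 10 steps (Δt=0.05):
t=0.050: state=(1.581, 1.532, 8.282)
t=0.100: state=(1.523, 1.362, 7.364)
t=0.150: state=(1.437, 1.268, 6.545)
t=0.200: state=(1.361, 1.232, 5.819)
t=0.250: state=(1.311, 1.241, 5.177)
t=0.300: state=(1.292, 1.286, 4.615)
t=0.350: state=(1.305, 1.362, 4.125)
t=0.400: state=(1.349, 1.467, 3.703)
t=0.450: state=(1.423, 1.601, 3.346)
t=0.500: state=(1.527, 1.765, 3.049)
t=0.550: state=(1.661, 1.961, 2.811)
t=0.600: state=(1.827, 2.191, 2.634)
t=0.650: state=(2.026, 2.459, 2.518)
t=0.700: state=(2.260, 2.764, 2.470)
t=0.750: state=(2.530, 3.105, 2.495)
t=0.800: state=(2.835, 3.479, 2.601)
t=0.850: state=(3.172, 3.875, 2.798)
t=0.900: state=(3.535, 4.277, 3.095)
t=0.950: state=(3.910, 4.662, 3.494)
t=1.000: state=(4.279, 4.997, 3.993)
t=1.020: state=(4.420, 5.109, 4.216)
compare at T: x=4.420, y=5.109, z=4.216

largest component: y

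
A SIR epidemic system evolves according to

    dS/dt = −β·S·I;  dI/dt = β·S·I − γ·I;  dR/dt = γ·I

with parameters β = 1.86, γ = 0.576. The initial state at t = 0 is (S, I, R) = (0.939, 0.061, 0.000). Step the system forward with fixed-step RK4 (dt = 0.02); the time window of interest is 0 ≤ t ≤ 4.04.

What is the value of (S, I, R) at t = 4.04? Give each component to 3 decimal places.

(S, I, R) = (0.142, 0.273, 0.585)

t=0.000: state=(0.939, 0.061, 0.000)
step 1 (dt=0.02): k1=(-0.107, 0.071, 0.035), k2=(-0.108, 0.072, 0.036), k3=(-0.108, 0.072, 0.036), k4=(-0.109, 0.073, 0.036); state += dt/6·(k1+2k2+2k3+k4)
t=0.020: state=(0.937, 0.062, 0.001)
t=0.040: state=(0.935, 0.064, 0.001)
t=0.060: state=(0.932, 0.065, 0.002)
continuing one RK4 step at a time; state shown every 10 steps (Δt=0.2):
t=0.200: state=(0.915, 0.077, 0.008)
t=0.400: state=(0.887, 0.096, 0.018)
t=0.600: state=(0.852, 0.118, 0.030)
t=0.800: state=(0.812, 0.143, 0.045)
t=1.000: state=(0.766, 0.171, 0.063)
t=1.200: state=(0.715, 0.201, 0.085)
t=1.400: state=(0.659, 0.231, 0.109)
t=1.600: state=(0.602, 0.260, 0.138)
t=1.800: state=(0.543, 0.287, 0.169)
t=2.000: state=(0.486, 0.310, 0.204)
t=2.200: state=(0.432, 0.328, 0.241)
t=2.400: state=(0.381, 0.340, 0.279)
t=2.600: state=(0.336, 0.346, 0.319)
t=2.800: state=(0.295, 0.346, 0.358)
t=3.000: state=(0.260, 0.342, 0.398)
t=3.200: state=(0.229, 0.334, 0.437)
t=3.400: state=(0.203, 0.322, 0.475)
t=3.600: state=(0.180, 0.309, 0.511)
t=3.800: state=(0.161, 0.293, 0.546)
t=4.000: state=(0.145, 0.276, 0.579)
t=4.040: state=(0.142, 0.273, 0.585)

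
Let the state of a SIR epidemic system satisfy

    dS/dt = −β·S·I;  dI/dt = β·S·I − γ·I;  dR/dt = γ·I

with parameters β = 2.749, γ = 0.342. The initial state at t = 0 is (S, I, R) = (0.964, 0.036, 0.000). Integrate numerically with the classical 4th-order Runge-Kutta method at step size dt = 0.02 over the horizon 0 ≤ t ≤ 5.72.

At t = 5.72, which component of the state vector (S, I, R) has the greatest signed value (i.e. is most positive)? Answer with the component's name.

t=0.000: state=(0.964, 0.036, 0.000)
step 1 (dt=0.02): k1=(-0.095, 0.083, 0.012), k2=(-0.098, 0.085, 0.013), k3=(-0.098, 0.085, 0.013), k4=(-0.100, 0.087, 0.013); state += dt/6·(k1+2k2+2k3+k4)
t=0.020: state=(0.962, 0.038, 0.000)
t=0.040: state=(0.960, 0.039, 0.001)
t=0.060: state=(0.958, 0.041, 0.001)
continuing one RK4 step at a time; state shown every 10 steps (Δt=0.2):
t=0.200: state=(0.940, 0.057, 0.003)
t=0.400: state=(0.904, 0.088, 0.008)
t=0.600: state=(0.851, 0.133, 0.015)
t=0.800: state=(0.778, 0.195, 0.027)
t=1.000: state=(0.685, 0.273, 0.043)
t=1.200: state=(0.576, 0.360, 0.064)
t=1.400: state=(0.461, 0.447, 0.092)
t=1.600: state=(0.353, 0.522, 0.125)
t=1.800: state=(0.260, 0.577, 0.163)
t=2.000: state=(0.188, 0.609, 0.203)
t=2.200: state=(0.134, 0.621, 0.246)
t=2.400: state=(0.095, 0.617, 0.288)
t=2.600: state=(0.068, 0.602, 0.330)
t=2.800: state=(0.049, 0.581, 0.370)
t=3.000: state=(0.036, 0.555, 0.409)
t=3.200: state=(0.027, 0.527, 0.446)
t=3.400: state=(0.020, 0.499, 0.481)
t=3.600: state=(0.015, 0.470, 0.514)
t=3.800: state=(0.012, 0.442, 0.546)
t=4.000: state=(0.009, 0.416, 0.575)
t=4.200: state=(0.008, 0.390, 0.602)
t=4.400: state=(0.006, 0.366, 0.628)
t=4.600: state=(0.005, 0.342, 0.652)
t=4.800: state=(0.004, 0.321, 0.675)
t=5.000: state=(0.004, 0.300, 0.696)
t=5.200: state=(0.003, 0.281, 0.716)
t=5.400: state=(0.003, 0.263, 0.735)
t=5.600: state=(0.002, 0.246, 0.752)
t=5.720: state=(0.002, 0.236, 0.762)
compare at T: S=0.002, I=0.236, R=0.762

largest component: R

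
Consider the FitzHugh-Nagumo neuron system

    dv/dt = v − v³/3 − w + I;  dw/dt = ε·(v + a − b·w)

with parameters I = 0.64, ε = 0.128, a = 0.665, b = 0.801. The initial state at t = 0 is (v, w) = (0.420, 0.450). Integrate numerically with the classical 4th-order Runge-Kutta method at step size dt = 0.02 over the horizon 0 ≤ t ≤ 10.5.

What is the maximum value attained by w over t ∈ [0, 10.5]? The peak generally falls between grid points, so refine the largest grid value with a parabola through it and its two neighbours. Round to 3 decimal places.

t=0.000: state=(0.420, 0.450)
step 1 (dt=0.02): k1=(0.585, 0.093), k2=(0.589, 0.093), k3=(0.589, 0.093), k4=(0.593, 0.094); state += dt/6·(k1+2k2+2k3+k4)
t=0.020: state=(0.432, 0.452)
t=0.040: state=(0.444, 0.454)
t=0.060: state=(0.456, 0.456)
continuing one RK4 step at a time; state shown every 25 steps (Δt=0.5):
t=0.500: state=(0.757, 0.505)
t=1.000: state=(1.133, 0.581)
t=1.500: state=(1.423, 0.674)
t=2.000: state=(1.564, 0.775)
t=2.500: state=(1.598, 0.877)
t=3.000: state=(1.579, 0.974)
t=3.500: state=(1.537, 1.064)
t=4.000: state=(1.484, 1.147)
t=4.500: state=(1.425, 1.222)
t=5.000: state=(1.363, 1.289)
t=5.500: state=(1.296, 1.349)
t=6.000: state=(1.224, 1.402)
t=6.500: state=(1.146, 1.447)
t=7.000: state=(1.060, 1.485)
t=7.500: state=(0.962, 1.516)
t=8.000: state=(0.847, 1.538)
t=8.500: state=(0.705, 1.551)
t=9.000: state=(0.516, 1.553)
t=9.500: state=(0.245, 1.541)
t=10.000: state=(-0.172, 1.509)
t=10.500: state=(-0.802, 1.446)
largest grid value and its neighbours: w(8.820)=1.55395, w(8.840)=1.55397, w(8.860)=1.55397
parabola through these three points peaks at t≈8.849 with w≈1.55397

max w = 1.554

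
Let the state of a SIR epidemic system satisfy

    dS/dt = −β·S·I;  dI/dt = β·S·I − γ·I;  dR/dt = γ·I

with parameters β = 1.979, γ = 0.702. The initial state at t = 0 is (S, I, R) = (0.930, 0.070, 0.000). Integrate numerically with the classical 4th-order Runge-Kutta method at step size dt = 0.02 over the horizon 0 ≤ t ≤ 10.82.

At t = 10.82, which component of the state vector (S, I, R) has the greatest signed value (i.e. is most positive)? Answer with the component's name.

largest component: R

t=0.000: state=(0.930, 0.070, 0.000)
step 1 (dt=0.02): k1=(-0.129, 0.080, 0.049), k2=(-0.130, 0.080, 0.050), k3=(-0.130, 0.080, 0.050), k4=(-0.131, 0.081, 0.050); state += dt/6·(k1+2k2+2k3+k4)
t=0.020: state=(0.927, 0.072, 0.001)
t=0.040: state=(0.925, 0.073, 0.002)
t=0.060: state=(0.922, 0.075, 0.003)
continuing one RK4 step at a time; state shown every 25 steps (Δt=0.5):
t=0.500: state=(0.848, 0.119, 0.033)
t=1.000: state=(0.731, 0.184, 0.085)
t=1.500: state=(0.590, 0.249, 0.162)
t=2.000: state=(0.450, 0.293, 0.258)
t=2.500: state=(0.334, 0.303, 0.363)
t=3.000: state=(0.250, 0.284, 0.467)
t=3.500: state=(0.192, 0.248, 0.560)
t=4.000: state=(0.153, 0.207, 0.640)
t=4.500: state=(0.127, 0.167, 0.706)
t=5.000: state=(0.110, 0.132, 0.758)
t=5.500: state=(0.098, 0.103, 0.799)
t=6.000: state=(0.089, 0.080, 0.831)
t=6.500: state=(0.083, 0.061, 0.856)
t=7.000: state=(0.079, 0.047, 0.874)
t=7.500: state=(0.076, 0.035, 0.889)
t=8.000: state=(0.074, 0.027, 0.900)
t=8.500: state=(0.072, 0.020, 0.908)
t=9.000: state=(0.071, 0.015, 0.914)
t=9.500: state=(0.070, 0.012, 0.919)
t=10.000: state=(0.069, 0.009, 0.922)
t=10.500: state=(0.069, 0.007, 0.925)
t=10.820: state=(0.068, 0.005, 0.926)
compare at T: S=0.068, I=0.005, R=0.926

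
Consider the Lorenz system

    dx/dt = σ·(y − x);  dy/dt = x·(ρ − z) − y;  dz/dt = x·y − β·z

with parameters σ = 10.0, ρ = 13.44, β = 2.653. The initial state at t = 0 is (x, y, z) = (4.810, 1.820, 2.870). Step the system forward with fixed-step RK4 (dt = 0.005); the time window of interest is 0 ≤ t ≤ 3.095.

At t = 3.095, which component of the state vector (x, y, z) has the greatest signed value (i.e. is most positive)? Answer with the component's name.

t=0.000: state=(4.810, 1.820, 2.870)
step 1 (dt=0.005): k1=(-29.900, 49.022, 1.140), k2=(-27.927, 48.096, 1.577), k3=(-27.999, 48.145, 1.573), k4=(-26.093, 47.264, 1.989); state += dt/6·(k1+2k2+2k3+k4)
t=0.005: state=(4.670, 2.061, 2.878)
t=0.010: state=(4.549, 2.293, 2.890)
t=0.015: state=(4.444, 2.518, 2.905)
continuing one RK4 step at a time; state shown every 20 steps (Δt=0.1):
t=0.100: state=(4.443, 5.824, 3.692)
t=0.200: state=(6.724, 9.638, 6.680)
t=0.300: state=(9.483, 11.490, 13.106)
t=0.400: state=(9.597, 7.639, 18.653)
t=0.500: state=(6.432, 2.812, 17.886)
t=0.600: state=(3.419, 1.212, 14.482)
t=0.700: state=(1.985, 1.207, 11.365)
t=0.800: state=(1.640, 1.645, 8.931)
t=0.900: state=(1.899, 2.393, 7.157)
t=1.000: state=(2.635, 3.635, 6.085)
t=1.100: state=(3.951, 5.609, 6.006)
t=1.200: state=(5.946, 8.219, 7.660)
t=1.300: state=(8.154, 9.992, 11.752)
t=1.400: state=(8.918, 8.365, 16.286)
t=1.500: state=(7.208, 4.718, 17.167)
t=1.600: state=(4.768, 2.673, 15.000)
t=1.700: state=(3.256, 2.319, 12.324)
t=1.800: state=(2.790, 2.735, 10.095)
t=1.900: state=(3.058, 3.626, 8.543)
t=2.000: state=(3.905, 5.030, 7.870)
t=2.100: state=(5.286, 6.889, 8.462)
t=2.200: state=(6.946, 8.517, 10.735)
t=2.300: state=(8.029, 8.422, 14.027)
t=2.400: state=(7.556, 6.295, 15.924)
t=2.500: state=(5.929, 4.190, 15.265)
t=2.600: state=(4.452, 3.334, 13.350)
t=2.700: state=(3.744, 3.428, 11.411)
t=2.800: state=(3.764, 4.094, 9.966)
t=2.900: state=(4.359, 5.198, 9.291)
t=3.000: state=(5.391, 6.575, 9.664)
t=3.095: state=(6.530, 7.653, 11.134)
compare at T: x=6.530, y=7.653, z=11.134

largest component: z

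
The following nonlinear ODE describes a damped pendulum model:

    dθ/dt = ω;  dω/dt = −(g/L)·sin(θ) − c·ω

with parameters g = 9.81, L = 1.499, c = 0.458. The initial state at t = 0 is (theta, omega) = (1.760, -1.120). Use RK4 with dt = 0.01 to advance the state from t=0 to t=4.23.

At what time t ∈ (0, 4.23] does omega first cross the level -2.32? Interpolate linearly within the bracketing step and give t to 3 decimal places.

t = 0.210

t=0.000: state=(1.760, -1.120)
step 1 (dt=0.01): k1=(-1.120, -5.915), k2=(-1.150, -5.908), k3=(-1.150, -5.908), k4=(-1.179, -5.901); state += dt/6·(k1+2k2+2k3+k4)
t=0.010: state=(1.749, -1.179)
t=0.020: state=(1.736, -1.238)
t=0.030: state=(1.724, -1.297)
continuing one RK4 step at a time; state shown every 20 steps (Δt=0.2):
t=0.200: state=(1.420, -2.266)
t=0.210: state=(1.397, -2.320)
next step: t=0.220: state=(1.373, -2.373) — omega has crossed -2.32
linear interpolation between t=0.210 (-2.31987) and t=0.220 (-2.37344) → t≈0.210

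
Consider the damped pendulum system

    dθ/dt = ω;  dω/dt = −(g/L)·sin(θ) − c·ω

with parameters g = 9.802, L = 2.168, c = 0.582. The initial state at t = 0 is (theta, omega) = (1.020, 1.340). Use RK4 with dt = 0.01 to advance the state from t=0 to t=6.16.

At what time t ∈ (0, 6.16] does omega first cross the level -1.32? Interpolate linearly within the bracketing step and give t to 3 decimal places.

t=0.000: state=(1.020, 1.340)
step 1 (dt=0.01): k1=(1.340, -4.632), k2=(1.317, -4.635), k3=(1.317, -4.634), k4=(1.294, -4.636); state += dt/6·(k1+2k2+2k3+k4)
t=0.010: state=(1.033, 1.294)
t=0.020: state=(1.046, 1.247)
t=0.030: state=(1.058, 1.201)
continuing one RK4 step at a time; state shown every 20 steps (Δt=0.2):
t=0.200: state=(1.196, 0.424)
t=0.400: state=(1.194, -0.421)
t=0.600: state=(1.035, -1.144)
t=0.650: state=(0.974, -1.300)
next step: t=0.660: state=(0.961, -1.329) — omega has crossed -1.32
linear interpolation between t=0.650 (-1.29971) and t=0.660 (-1.32929) → t≈0.657

t = 0.657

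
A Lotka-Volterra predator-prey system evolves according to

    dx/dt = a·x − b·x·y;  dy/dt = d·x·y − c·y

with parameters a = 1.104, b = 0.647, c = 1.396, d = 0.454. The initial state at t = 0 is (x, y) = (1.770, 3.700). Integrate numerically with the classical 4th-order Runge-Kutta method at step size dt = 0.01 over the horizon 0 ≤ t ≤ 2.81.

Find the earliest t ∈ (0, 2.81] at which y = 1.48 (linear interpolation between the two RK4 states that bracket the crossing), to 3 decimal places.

t = 1.075

t=0.000: state=(1.770, 3.700)
step 1 (dt=0.01): k1=(-2.283, -2.192), k2=(-2.256, -2.205), k3=(-2.256, -2.204), k4=(-2.229, -2.217); state += dt/6·(k1+2k2+2k3+k4)
t=0.010: state=(1.747, 3.678)
t=0.020: state=(1.725, 3.656)
t=0.030: state=(1.704, 3.633)
continuing one RK4 step at a time; state shown every 10 steps (Δt=0.1):
t=0.100: state=(1.567, 3.471)
t=0.200: state=(1.409, 3.229)
t=0.300: state=(1.287, 2.985)
t=0.400: state=(1.194, 2.746)
t=0.500: state=(1.125, 2.517)
t=0.600: state=(1.075, 2.301)
t=0.700: state=(1.041, 2.100)
t=0.800: state=(1.021, 1.914)
t=0.900: state=(1.013, 1.743)
t=1.000: state=(1.016, 1.587)
t=1.070: state=(1.024, 1.487)
next step: t=1.080: state=(1.025, 1.473) — y has crossed 1.48
linear interpolation between t=1.070 (1.48680) and t=1.080 (1.47302) → t≈1.075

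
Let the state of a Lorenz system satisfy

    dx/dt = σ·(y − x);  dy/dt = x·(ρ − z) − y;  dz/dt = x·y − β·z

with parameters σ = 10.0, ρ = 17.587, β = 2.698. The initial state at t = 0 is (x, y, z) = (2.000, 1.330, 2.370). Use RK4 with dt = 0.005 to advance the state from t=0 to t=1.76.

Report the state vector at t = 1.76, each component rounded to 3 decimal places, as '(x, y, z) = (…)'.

t=0.000: state=(2.000, 1.330, 2.370)
step 1 (dt=0.005): k1=(-6.700, 29.104, -3.734), k2=(-5.805, 28.795, -3.587), k3=(-5.835, 28.829, -3.586), k4=(-4.967, 28.551, -3.441); state += dt/6·(k1+2k2+2k3+k4)
t=0.005: state=(1.971, 1.474, 2.352)
t=0.010: state=(1.950, 1.616, 2.336)
t=0.015: state=(1.937, 1.756, 2.321)
continuing one RK4 step at a time; state shown every 20 steps (Δt=0.1):
t=0.100: state=(2.632, 4.307, 2.354)
t=0.200: state=(5.338, 9.175, 4.138)
t=0.300: state=(10.175, 15.463, 11.933)
t=0.400: state=(13.121, 12.048, 25.227)
t=0.500: state=(8.192, 1.327, 25.454)
t=0.600: state=(2.558, -1.338, 19.285)
t=0.700: state=(0.124, -1.213, 14.600)
t=0.800: state=(-0.723, -1.289, 11.188)
t=0.900: state=(-1.279, -1.914, 8.683)
t=1.000: state=(-2.142, -3.307, 7.017)
t=1.100: state=(-3.786, -6.007, 6.559)
t=1.200: state=(-6.735, -10.398, 8.838)
t=1.300: state=(-10.496, -13.610, 16.409)
t=1.400: state=(-11.088, -8.692, 24.128)
t=1.500: state=(-6.939, -2.235, 22.544)
t=1.600: state=(-3.230, -0.720, 17.738)
t=1.700: state=(-1.729, -1.041, 13.708)
t=1.760: state=(-1.512, -1.431, 11.767)

(x, y, z) = (-1.512, -1.431, 11.767)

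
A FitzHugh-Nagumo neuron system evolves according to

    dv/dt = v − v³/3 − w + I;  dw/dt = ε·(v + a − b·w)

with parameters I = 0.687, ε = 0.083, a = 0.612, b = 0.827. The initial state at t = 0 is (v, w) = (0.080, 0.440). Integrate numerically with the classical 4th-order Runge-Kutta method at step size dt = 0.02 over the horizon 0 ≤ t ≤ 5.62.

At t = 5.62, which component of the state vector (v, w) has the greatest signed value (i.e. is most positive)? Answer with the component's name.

t=0.000: state=(0.080, 0.440)
step 1 (dt=0.02): k1=(0.327, 0.027), k2=(0.330, 0.027), k3=(0.330, 0.027), k4=(0.333, 0.028); state += dt/6·(k1+2k2+2k3+k4)
t=0.020: state=(0.087, 0.441)
t=0.040: state=(0.093, 0.441)
t=0.060: state=(0.100, 0.442)
continuing one RK4 step at a time; state shown every 10 steps (Δt=0.2):
t=0.200: state=(0.152, 0.446)
t=0.400: state=(0.237, 0.453)
t=0.600: state=(0.339, 0.462)
t=0.800: state=(0.458, 0.472)
t=1.000: state=(0.595, 0.484)
t=1.200: state=(0.748, 0.499)
t=1.400: state=(0.911, 0.516)
t=1.600: state=(1.077, 0.535)
t=1.800: state=(1.232, 0.557)
t=2.000: state=(1.369, 0.581)
t=2.200: state=(1.479, 0.607)
t=2.400: state=(1.561, 0.634)
t=2.600: state=(1.619, 0.662)
t=2.800: state=(1.655, 0.690)
t=3.000: state=(1.677, 0.718)
t=3.200: state=(1.687, 0.746)
t=3.400: state=(1.689, 0.774)
t=3.600: state=(1.686, 0.801)
t=3.800: state=(1.679, 0.828)
t=4.000: state=(1.670, 0.854)
t=4.200: state=(1.659, 0.880)
t=4.400: state=(1.648, 0.906)
t=4.600: state=(1.635, 0.930)
t=4.800: state=(1.622, 0.955)
t=5.000: state=(1.608, 0.978)
t=5.200: state=(1.594, 1.001)
t=5.400: state=(1.580, 1.024)
t=5.600: state=(1.565, 1.046)
t=5.620: state=(1.564, 1.048)
compare at T: v=1.564, w=1.048

largest component: v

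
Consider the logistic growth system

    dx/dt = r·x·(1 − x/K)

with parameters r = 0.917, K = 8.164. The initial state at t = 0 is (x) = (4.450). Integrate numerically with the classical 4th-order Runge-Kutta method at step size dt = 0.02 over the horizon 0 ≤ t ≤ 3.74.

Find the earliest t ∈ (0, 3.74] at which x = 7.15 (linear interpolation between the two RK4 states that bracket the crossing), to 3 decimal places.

t=0.000: state=(4.450)
step 1 (dt=0.02): k1=(1.856), k2=(1.855), k3=(1.855), k4=(1.853); state += dt/6·(k1+2k2+2k3+k4)
t=0.020: state=(4.487)
t=0.040: state=(4.524)
t=0.060: state=(4.561)
continuing one RK4 step at a time; state shown every 10 steps (Δt=0.2):
t=0.200: state=(4.817)
t=0.400: state=(5.173)
t=0.600: state=(5.511)
t=0.800: state=(5.828)
t=1.000: state=(6.122)
t=1.200: state=(6.390)
t=1.400: state=(6.631)
t=1.600: state=(6.846)
t=1.800: state=(7.037)
t=1.920: state=(7.139)
next step: t=1.940: state=(7.156) — x has crossed 7.15
linear interpolation between t=1.920 (7.13950) and t=1.940 (7.15582) → t≈1.933

t = 1.933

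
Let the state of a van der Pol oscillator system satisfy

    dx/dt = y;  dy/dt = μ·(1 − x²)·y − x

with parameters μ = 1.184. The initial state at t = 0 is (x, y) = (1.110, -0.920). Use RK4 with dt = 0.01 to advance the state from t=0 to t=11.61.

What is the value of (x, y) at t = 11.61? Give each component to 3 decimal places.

(x, y) = (1.644, 1.902)

t=0.000: state=(1.110, -0.920)
step 1 (dt=0.01): k1=(-0.920, -0.857), k2=(-0.924, -0.863), k3=(-0.924, -0.863), k4=(-0.929, -0.868); state += dt/6·(k1+2k2+2k3+k4)
t=0.010: state=(1.101, -0.929)
t=0.020: state=(1.091, -0.937)
t=0.030: state=(1.082, -0.946)
continuing one RK4 step at a time; state shown every 50 steps (Δt=0.5):
t=0.500: state=(0.511, -1.561)
t=1.000: state=(-0.555, -2.717)
t=1.500: state=(-1.765, -1.438)
t=2.000: state=(-1.985, 0.189)
t=2.500: state=(-1.786, 0.535)
t=3.000: state=(-1.470, 0.733)
t=3.500: state=(-1.031, 1.064)
t=4.000: state=(-0.336, 1.827)
t=4.500: state=(0.879, 2.870)
t=5.000: state=(1.913, 0.855)
t=5.500: state=(1.968, -0.319)
t=6.000: state=(1.734, -0.577)
t=6.500: state=(1.398, -0.781)
t=7.000: state=(0.924, -1.164)
t=7.500: state=(0.149, -2.058)
t=8.000: state=(-1.152, -2.761)
t=8.500: state=(-1.976, -0.461)
t=9.000: state=(-1.934, 0.393)
t=9.500: state=(-1.677, 0.611)
t=10.000: state=(-1.320, 0.834)
t=10.500: state=(-0.807, 1.282)
t=11.000: state=(0.061, 2.310)
t=11.500: state=(1.404, 2.448)
t=11.610: state=(1.644, 1.902)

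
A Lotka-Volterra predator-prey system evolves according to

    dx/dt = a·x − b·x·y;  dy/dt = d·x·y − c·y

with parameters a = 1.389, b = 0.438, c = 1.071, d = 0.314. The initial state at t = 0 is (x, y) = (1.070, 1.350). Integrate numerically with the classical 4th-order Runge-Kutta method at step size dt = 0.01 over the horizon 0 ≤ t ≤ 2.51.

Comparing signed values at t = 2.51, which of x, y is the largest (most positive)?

t=0.000: state=(1.070, 1.350)
step 1 (dt=0.01): k1=(0.854, -0.992), k2=(0.859, -0.987), k3=(0.859, -0.987), k4=(0.865, -0.981); state += dt/6·(k1+2k2+2k3+k4)
t=0.010: state=(1.079, 1.340)
t=0.020: state=(1.087, 1.330)
t=0.030: state=(1.096, 1.321)
continuing one RK4 step at a time; state shown every 10 steps (Δt=0.1):
t=0.100: state=(1.161, 1.256)
t=0.200: state=(1.265, 1.172)
t=0.300: state=(1.383, 1.098)
t=0.400: state=(1.517, 1.032)
t=0.500: state=(1.668, 0.975)
t=0.600: state=(1.839, 0.925)
t=0.700: state=(2.031, 0.884)
t=0.800: state=(2.246, 0.849)
t=0.900: state=(2.489, 0.821)
t=1.000: state=(2.760, 0.801)
t=1.100: state=(3.062, 0.789)
t=1.200: state=(3.400, 0.784)
t=1.300: state=(3.774, 0.789)
t=1.400: state=(4.188, 0.803)
t=1.500: state=(4.644, 0.828)
t=1.600: state=(5.141, 0.868)
t=1.700: state=(5.680, 0.924)
t=1.800: state=(6.258, 1.001)
t=1.900: state=(6.867, 1.105)
t=2.000: state=(7.496, 1.244)
t=2.100: state=(8.125, 1.428)
t=2.200: state=(8.725, 1.672)
t=2.300: state=(9.255, 1.993)
t=2.400: state=(9.660, 2.410)
t=2.500: state=(9.876, 2.944)
t=2.510: state=(9.884, 3.005)
compare at T: x=9.884, y=3.005

largest component: x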